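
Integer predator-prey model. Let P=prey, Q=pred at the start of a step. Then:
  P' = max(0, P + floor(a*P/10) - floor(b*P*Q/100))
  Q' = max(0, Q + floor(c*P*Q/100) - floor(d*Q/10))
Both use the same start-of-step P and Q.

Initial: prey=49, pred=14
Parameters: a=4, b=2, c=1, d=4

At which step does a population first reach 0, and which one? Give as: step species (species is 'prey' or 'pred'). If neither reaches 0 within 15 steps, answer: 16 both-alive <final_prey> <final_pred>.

Step 1: prey: 49+19-13=55; pred: 14+6-5=15
Step 2: prey: 55+22-16=61; pred: 15+8-6=17
Step 3: prey: 61+24-20=65; pred: 17+10-6=21
Step 4: prey: 65+26-27=64; pred: 21+13-8=26
Step 5: prey: 64+25-33=56; pred: 26+16-10=32
Step 6: prey: 56+22-35=43; pred: 32+17-12=37
Step 7: prey: 43+17-31=29; pred: 37+15-14=38
Step 8: prey: 29+11-22=18; pred: 38+11-15=34
Step 9: prey: 18+7-12=13; pred: 34+6-13=27
Step 10: prey: 13+5-7=11; pred: 27+3-10=20
Step 11: prey: 11+4-4=11; pred: 20+2-8=14
Step 12: prey: 11+4-3=12; pred: 14+1-5=10
Step 13: prey: 12+4-2=14; pred: 10+1-4=7
Step 14: prey: 14+5-1=18; pred: 7+0-2=5
Step 15: prey: 18+7-1=24; pred: 5+0-2=3
No extinction within 15 steps

Answer: 16 both-alive 24 3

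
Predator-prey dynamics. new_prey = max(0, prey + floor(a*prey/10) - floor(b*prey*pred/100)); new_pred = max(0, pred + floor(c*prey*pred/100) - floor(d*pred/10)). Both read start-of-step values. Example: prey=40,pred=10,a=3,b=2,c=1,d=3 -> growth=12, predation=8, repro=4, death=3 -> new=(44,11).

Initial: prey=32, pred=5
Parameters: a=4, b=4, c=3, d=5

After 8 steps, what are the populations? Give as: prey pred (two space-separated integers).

Step 1: prey: 32+12-6=38; pred: 5+4-2=7
Step 2: prey: 38+15-10=43; pred: 7+7-3=11
Step 3: prey: 43+17-18=42; pred: 11+14-5=20
Step 4: prey: 42+16-33=25; pred: 20+25-10=35
Step 5: prey: 25+10-35=0; pred: 35+26-17=44
Step 6: prey: 0+0-0=0; pred: 44+0-22=22
Step 7: prey: 0+0-0=0; pred: 22+0-11=11
Step 8: prey: 0+0-0=0; pred: 11+0-5=6

Answer: 0 6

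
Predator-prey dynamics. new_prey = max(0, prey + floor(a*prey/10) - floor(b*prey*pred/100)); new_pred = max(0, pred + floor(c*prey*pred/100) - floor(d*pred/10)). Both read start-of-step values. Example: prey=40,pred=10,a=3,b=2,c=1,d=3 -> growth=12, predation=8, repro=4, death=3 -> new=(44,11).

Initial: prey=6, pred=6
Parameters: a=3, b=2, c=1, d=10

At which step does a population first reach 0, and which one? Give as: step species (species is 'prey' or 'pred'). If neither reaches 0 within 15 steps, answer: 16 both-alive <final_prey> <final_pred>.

Answer: 1 pred

Derivation:
Step 1: prey: 6+1-0=7; pred: 6+0-6=0
First extinction: pred at step 1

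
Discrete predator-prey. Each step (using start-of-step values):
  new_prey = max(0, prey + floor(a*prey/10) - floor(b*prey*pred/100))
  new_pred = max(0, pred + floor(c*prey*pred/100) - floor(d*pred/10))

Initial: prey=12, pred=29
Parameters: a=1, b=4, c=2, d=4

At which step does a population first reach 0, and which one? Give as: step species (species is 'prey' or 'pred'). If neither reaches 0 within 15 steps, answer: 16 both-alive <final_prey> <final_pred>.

Step 1: prey: 12+1-13=0; pred: 29+6-11=24
First extinction: prey at step 1

Answer: 1 prey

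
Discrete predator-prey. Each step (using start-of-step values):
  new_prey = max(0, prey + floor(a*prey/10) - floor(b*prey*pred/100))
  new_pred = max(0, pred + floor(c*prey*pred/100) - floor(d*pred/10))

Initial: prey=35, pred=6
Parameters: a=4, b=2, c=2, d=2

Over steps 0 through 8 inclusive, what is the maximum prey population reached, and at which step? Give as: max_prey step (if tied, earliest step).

Step 1: prey: 35+14-4=45; pred: 6+4-1=9
Step 2: prey: 45+18-8=55; pred: 9+8-1=16
Step 3: prey: 55+22-17=60; pred: 16+17-3=30
Step 4: prey: 60+24-36=48; pred: 30+36-6=60
Step 5: prey: 48+19-57=10; pred: 60+57-12=105
Step 6: prey: 10+4-21=0; pred: 105+21-21=105
Step 7: prey: 0+0-0=0; pred: 105+0-21=84
Step 8: prey: 0+0-0=0; pred: 84+0-16=68
Max prey = 60 at step 3

Answer: 60 3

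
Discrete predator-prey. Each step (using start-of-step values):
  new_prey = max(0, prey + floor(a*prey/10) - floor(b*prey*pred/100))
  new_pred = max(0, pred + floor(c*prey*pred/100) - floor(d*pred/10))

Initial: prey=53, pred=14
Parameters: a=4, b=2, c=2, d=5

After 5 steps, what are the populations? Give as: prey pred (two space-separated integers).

Step 1: prey: 53+21-14=60; pred: 14+14-7=21
Step 2: prey: 60+24-25=59; pred: 21+25-10=36
Step 3: prey: 59+23-42=40; pred: 36+42-18=60
Step 4: prey: 40+16-48=8; pred: 60+48-30=78
Step 5: prey: 8+3-12=0; pred: 78+12-39=51

Answer: 0 51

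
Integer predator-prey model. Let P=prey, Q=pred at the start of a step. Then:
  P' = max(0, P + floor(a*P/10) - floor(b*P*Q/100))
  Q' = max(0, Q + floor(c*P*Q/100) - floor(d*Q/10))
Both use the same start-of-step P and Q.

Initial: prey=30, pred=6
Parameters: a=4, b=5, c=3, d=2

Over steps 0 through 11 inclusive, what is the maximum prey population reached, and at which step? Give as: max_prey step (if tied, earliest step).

Answer: 33 1

Derivation:
Step 1: prey: 30+12-9=33; pred: 6+5-1=10
Step 2: prey: 33+13-16=30; pred: 10+9-2=17
Step 3: prey: 30+12-25=17; pred: 17+15-3=29
Step 4: prey: 17+6-24=0; pred: 29+14-5=38
Step 5: prey: 0+0-0=0; pred: 38+0-7=31
Step 6: prey: 0+0-0=0; pred: 31+0-6=25
Step 7: prey: 0+0-0=0; pred: 25+0-5=20
Step 8: prey: 0+0-0=0; pred: 20+0-4=16
Step 9: prey: 0+0-0=0; pred: 16+0-3=13
Step 10: prey: 0+0-0=0; pred: 13+0-2=11
Step 11: prey: 0+0-0=0; pred: 11+0-2=9
Max prey = 33 at step 1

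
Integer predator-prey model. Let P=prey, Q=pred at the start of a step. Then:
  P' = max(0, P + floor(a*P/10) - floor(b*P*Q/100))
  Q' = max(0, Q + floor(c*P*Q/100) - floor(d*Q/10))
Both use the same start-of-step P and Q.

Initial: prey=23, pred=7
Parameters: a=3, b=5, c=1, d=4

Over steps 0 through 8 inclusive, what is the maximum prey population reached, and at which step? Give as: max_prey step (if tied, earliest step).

Step 1: prey: 23+6-8=21; pred: 7+1-2=6
Step 2: prey: 21+6-6=21; pred: 6+1-2=5
Step 3: prey: 21+6-5=22; pred: 5+1-2=4
Step 4: prey: 22+6-4=24; pred: 4+0-1=3
Step 5: prey: 24+7-3=28; pred: 3+0-1=2
Step 6: prey: 28+8-2=34; pred: 2+0-0=2
Step 7: prey: 34+10-3=41; pred: 2+0-0=2
Step 8: prey: 41+12-4=49; pred: 2+0-0=2
Max prey = 49 at step 8

Answer: 49 8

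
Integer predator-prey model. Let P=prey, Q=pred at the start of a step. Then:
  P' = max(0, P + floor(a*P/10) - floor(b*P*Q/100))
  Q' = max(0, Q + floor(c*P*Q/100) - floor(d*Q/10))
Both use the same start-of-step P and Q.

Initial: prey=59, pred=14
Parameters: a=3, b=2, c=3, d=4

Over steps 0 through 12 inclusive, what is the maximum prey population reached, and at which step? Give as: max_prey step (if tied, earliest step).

Step 1: prey: 59+17-16=60; pred: 14+24-5=33
Step 2: prey: 60+18-39=39; pred: 33+59-13=79
Step 3: prey: 39+11-61=0; pred: 79+92-31=140
Step 4: prey: 0+0-0=0; pred: 140+0-56=84
Step 5: prey: 0+0-0=0; pred: 84+0-33=51
Step 6: prey: 0+0-0=0; pred: 51+0-20=31
Step 7: prey: 0+0-0=0; pred: 31+0-12=19
Step 8: prey: 0+0-0=0; pred: 19+0-7=12
Step 9: prey: 0+0-0=0; pred: 12+0-4=8
Step 10: prey: 0+0-0=0; pred: 8+0-3=5
Step 11: prey: 0+0-0=0; pred: 5+0-2=3
Step 12: prey: 0+0-0=0; pred: 3+0-1=2
Max prey = 60 at step 1

Answer: 60 1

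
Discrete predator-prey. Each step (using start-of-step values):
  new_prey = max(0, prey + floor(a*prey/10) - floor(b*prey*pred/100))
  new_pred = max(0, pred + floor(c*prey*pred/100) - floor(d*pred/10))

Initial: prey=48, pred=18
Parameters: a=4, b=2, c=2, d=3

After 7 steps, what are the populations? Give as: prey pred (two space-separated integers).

Answer: 0 28

Derivation:
Step 1: prey: 48+19-17=50; pred: 18+17-5=30
Step 2: prey: 50+20-30=40; pred: 30+30-9=51
Step 3: prey: 40+16-40=16; pred: 51+40-15=76
Step 4: prey: 16+6-24=0; pred: 76+24-22=78
Step 5: prey: 0+0-0=0; pred: 78+0-23=55
Step 6: prey: 0+0-0=0; pred: 55+0-16=39
Step 7: prey: 0+0-0=0; pred: 39+0-11=28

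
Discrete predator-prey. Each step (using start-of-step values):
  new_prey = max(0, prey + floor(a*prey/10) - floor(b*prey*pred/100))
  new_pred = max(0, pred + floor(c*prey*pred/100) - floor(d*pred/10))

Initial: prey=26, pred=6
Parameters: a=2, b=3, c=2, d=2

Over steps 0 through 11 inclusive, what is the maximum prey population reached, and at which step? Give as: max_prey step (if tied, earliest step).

Step 1: prey: 26+5-4=27; pred: 6+3-1=8
Step 2: prey: 27+5-6=26; pred: 8+4-1=11
Step 3: prey: 26+5-8=23; pred: 11+5-2=14
Step 4: prey: 23+4-9=18; pred: 14+6-2=18
Step 5: prey: 18+3-9=12; pred: 18+6-3=21
Step 6: prey: 12+2-7=7; pred: 21+5-4=22
Step 7: prey: 7+1-4=4; pred: 22+3-4=21
Step 8: prey: 4+0-2=2; pred: 21+1-4=18
Step 9: prey: 2+0-1=1; pred: 18+0-3=15
Step 10: prey: 1+0-0=1; pred: 15+0-3=12
Step 11: prey: 1+0-0=1; pred: 12+0-2=10
Max prey = 27 at step 1

Answer: 27 1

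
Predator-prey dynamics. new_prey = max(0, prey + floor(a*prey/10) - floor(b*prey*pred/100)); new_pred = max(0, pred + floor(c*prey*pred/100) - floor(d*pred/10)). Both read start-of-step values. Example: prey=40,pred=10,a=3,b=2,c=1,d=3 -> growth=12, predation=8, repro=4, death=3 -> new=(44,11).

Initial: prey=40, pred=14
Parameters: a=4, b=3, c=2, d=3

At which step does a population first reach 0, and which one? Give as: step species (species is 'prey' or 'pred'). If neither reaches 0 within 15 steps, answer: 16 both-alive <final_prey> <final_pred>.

Step 1: prey: 40+16-16=40; pred: 14+11-4=21
Step 2: prey: 40+16-25=31; pred: 21+16-6=31
Step 3: prey: 31+12-28=15; pred: 31+19-9=41
Step 4: prey: 15+6-18=3; pred: 41+12-12=41
Step 5: prey: 3+1-3=1; pred: 41+2-12=31
Step 6: prey: 1+0-0=1; pred: 31+0-9=22
Step 7: prey: 1+0-0=1; pred: 22+0-6=16
Step 8: prey: 1+0-0=1; pred: 16+0-4=12
Step 9: prey: 1+0-0=1; pred: 12+0-3=9
Step 10: prey: 1+0-0=1; pred: 9+0-2=7
Step 11: prey: 1+0-0=1; pred: 7+0-2=5
Step 12: prey: 1+0-0=1; pred: 5+0-1=4
Step 13: prey: 1+0-0=1; pred: 4+0-1=3
Step 14: prey: 1+0-0=1; pred: 3+0-0=3
Steps 15-15: state stable at prey=1, pred=3 (no change)
No extinction within 15 steps

Answer: 16 both-alive 1 3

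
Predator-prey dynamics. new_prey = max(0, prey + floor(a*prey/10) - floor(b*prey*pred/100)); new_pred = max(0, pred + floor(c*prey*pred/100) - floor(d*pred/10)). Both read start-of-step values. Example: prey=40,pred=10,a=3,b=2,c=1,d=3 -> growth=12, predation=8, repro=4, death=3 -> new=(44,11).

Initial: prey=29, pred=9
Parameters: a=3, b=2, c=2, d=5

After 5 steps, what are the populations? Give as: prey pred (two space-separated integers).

Step 1: prey: 29+8-5=32; pred: 9+5-4=10
Step 2: prey: 32+9-6=35; pred: 10+6-5=11
Step 3: prey: 35+10-7=38; pred: 11+7-5=13
Step 4: prey: 38+11-9=40; pred: 13+9-6=16
Step 5: prey: 40+12-12=40; pred: 16+12-8=20

Answer: 40 20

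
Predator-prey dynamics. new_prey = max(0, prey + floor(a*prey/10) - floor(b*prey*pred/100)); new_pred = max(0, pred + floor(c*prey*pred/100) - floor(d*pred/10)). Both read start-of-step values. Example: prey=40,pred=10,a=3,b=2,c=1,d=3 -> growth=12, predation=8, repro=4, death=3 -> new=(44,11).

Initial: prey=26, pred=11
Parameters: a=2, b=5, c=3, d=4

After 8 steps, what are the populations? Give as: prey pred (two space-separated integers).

Step 1: prey: 26+5-14=17; pred: 11+8-4=15
Step 2: prey: 17+3-12=8; pred: 15+7-6=16
Step 3: prey: 8+1-6=3; pred: 16+3-6=13
Step 4: prey: 3+0-1=2; pred: 13+1-5=9
Step 5: prey: 2+0-0=2; pred: 9+0-3=6
Step 6: prey: 2+0-0=2; pred: 6+0-2=4
Step 7: prey: 2+0-0=2; pred: 4+0-1=3
Step 8: prey: 2+0-0=2; pred: 3+0-1=2

Answer: 2 2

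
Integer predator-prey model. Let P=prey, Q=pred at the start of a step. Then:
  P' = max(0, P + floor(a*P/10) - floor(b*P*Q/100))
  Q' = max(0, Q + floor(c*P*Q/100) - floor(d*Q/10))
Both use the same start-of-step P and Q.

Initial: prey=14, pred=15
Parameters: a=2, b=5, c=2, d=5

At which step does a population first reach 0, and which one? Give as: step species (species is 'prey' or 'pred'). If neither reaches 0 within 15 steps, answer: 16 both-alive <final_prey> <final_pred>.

Step 1: prey: 14+2-10=6; pred: 15+4-7=12
Step 2: prey: 6+1-3=4; pred: 12+1-6=7
Step 3: prey: 4+0-1=3; pred: 7+0-3=4
Step 4: prey: 3+0-0=3; pred: 4+0-2=2
Step 5: prey: 3+0-0=3; pred: 2+0-1=1
Step 6: prey: 3+0-0=3; pred: 1+0-0=1
Steps 7-15: state stable at prey=3, pred=1 (no change)
No extinction within 15 steps

Answer: 16 both-alive 3 1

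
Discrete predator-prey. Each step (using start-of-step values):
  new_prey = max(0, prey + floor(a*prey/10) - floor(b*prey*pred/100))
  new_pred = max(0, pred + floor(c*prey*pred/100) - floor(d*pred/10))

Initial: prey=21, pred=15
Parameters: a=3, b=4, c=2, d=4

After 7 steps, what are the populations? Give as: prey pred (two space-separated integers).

Step 1: prey: 21+6-12=15; pred: 15+6-6=15
Step 2: prey: 15+4-9=10; pred: 15+4-6=13
Step 3: prey: 10+3-5=8; pred: 13+2-5=10
Step 4: prey: 8+2-3=7; pred: 10+1-4=7
Step 5: prey: 7+2-1=8; pred: 7+0-2=5
Step 6: prey: 8+2-1=9; pred: 5+0-2=3
Step 7: prey: 9+2-1=10; pred: 3+0-1=2

Answer: 10 2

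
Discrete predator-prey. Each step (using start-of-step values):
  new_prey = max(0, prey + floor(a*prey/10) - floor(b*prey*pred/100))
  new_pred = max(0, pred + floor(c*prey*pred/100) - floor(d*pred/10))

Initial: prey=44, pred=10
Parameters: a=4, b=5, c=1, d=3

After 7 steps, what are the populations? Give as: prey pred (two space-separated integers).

Answer: 13 8

Derivation:
Step 1: prey: 44+17-22=39; pred: 10+4-3=11
Step 2: prey: 39+15-21=33; pred: 11+4-3=12
Step 3: prey: 33+13-19=27; pred: 12+3-3=12
Step 4: prey: 27+10-16=21; pred: 12+3-3=12
Step 5: prey: 21+8-12=17; pred: 12+2-3=11
Step 6: prey: 17+6-9=14; pred: 11+1-3=9
Step 7: prey: 14+5-6=13; pred: 9+1-2=8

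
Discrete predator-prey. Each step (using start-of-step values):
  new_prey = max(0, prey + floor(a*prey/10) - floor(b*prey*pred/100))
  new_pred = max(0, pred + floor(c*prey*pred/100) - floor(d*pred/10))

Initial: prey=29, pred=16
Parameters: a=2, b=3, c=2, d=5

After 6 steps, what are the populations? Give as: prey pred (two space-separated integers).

Step 1: prey: 29+5-13=21; pred: 16+9-8=17
Step 2: prey: 21+4-10=15; pred: 17+7-8=16
Step 3: prey: 15+3-7=11; pred: 16+4-8=12
Step 4: prey: 11+2-3=10; pred: 12+2-6=8
Step 5: prey: 10+2-2=10; pred: 8+1-4=5
Step 6: prey: 10+2-1=11; pred: 5+1-2=4

Answer: 11 4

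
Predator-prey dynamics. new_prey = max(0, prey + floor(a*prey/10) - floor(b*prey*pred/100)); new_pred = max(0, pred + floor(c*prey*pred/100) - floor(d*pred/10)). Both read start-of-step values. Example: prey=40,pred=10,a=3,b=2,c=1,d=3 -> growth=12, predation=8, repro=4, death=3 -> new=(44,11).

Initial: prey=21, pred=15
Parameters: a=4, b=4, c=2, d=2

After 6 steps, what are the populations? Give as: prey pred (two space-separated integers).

Answer: 1 14

Derivation:
Step 1: prey: 21+8-12=17; pred: 15+6-3=18
Step 2: prey: 17+6-12=11; pred: 18+6-3=21
Step 3: prey: 11+4-9=6; pred: 21+4-4=21
Step 4: prey: 6+2-5=3; pred: 21+2-4=19
Step 5: prey: 3+1-2=2; pred: 19+1-3=17
Step 6: prey: 2+0-1=1; pred: 17+0-3=14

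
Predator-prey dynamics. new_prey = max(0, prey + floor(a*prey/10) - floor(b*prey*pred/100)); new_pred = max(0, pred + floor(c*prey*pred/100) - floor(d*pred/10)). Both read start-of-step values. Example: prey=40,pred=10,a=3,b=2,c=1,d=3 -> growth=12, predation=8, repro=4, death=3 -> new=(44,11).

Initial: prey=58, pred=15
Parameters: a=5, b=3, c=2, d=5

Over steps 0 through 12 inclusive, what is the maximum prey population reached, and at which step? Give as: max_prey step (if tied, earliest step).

Answer: 61 1

Derivation:
Step 1: prey: 58+29-26=61; pred: 15+17-7=25
Step 2: prey: 61+30-45=46; pred: 25+30-12=43
Step 3: prey: 46+23-59=10; pred: 43+39-21=61
Step 4: prey: 10+5-18=0; pred: 61+12-30=43
Step 5: prey: 0+0-0=0; pred: 43+0-21=22
Step 6: prey: 0+0-0=0; pred: 22+0-11=11
Step 7: prey: 0+0-0=0; pred: 11+0-5=6
Step 8: prey: 0+0-0=0; pred: 6+0-3=3
Step 9: prey: 0+0-0=0; pred: 3+0-1=2
Step 10: prey: 0+0-0=0; pred: 2+0-1=1
Step 11: prey: 0+0-0=0; pred: 1+0-0=1
Step 12: prey: 0+0-0=0; pred: 1+0-0=1
Max prey = 61 at step 1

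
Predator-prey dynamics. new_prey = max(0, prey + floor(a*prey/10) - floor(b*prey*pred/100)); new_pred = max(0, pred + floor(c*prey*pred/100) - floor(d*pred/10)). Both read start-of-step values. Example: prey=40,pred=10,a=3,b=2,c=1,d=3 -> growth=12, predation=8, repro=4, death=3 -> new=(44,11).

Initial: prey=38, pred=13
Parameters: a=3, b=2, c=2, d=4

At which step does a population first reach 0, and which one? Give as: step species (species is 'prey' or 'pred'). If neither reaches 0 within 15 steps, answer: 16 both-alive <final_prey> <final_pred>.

Step 1: prey: 38+11-9=40; pred: 13+9-5=17
Step 2: prey: 40+12-13=39; pred: 17+13-6=24
Step 3: prey: 39+11-18=32; pred: 24+18-9=33
Step 4: prey: 32+9-21=20; pred: 33+21-13=41
Step 5: prey: 20+6-16=10; pred: 41+16-16=41
Step 6: prey: 10+3-8=5; pred: 41+8-16=33
Step 7: prey: 5+1-3=3; pred: 33+3-13=23
Step 8: prey: 3+0-1=2; pred: 23+1-9=15
Step 9: prey: 2+0-0=2; pred: 15+0-6=9
Step 10: prey: 2+0-0=2; pred: 9+0-3=6
Step 11: prey: 2+0-0=2; pred: 6+0-2=4
Step 12: prey: 2+0-0=2; pred: 4+0-1=3
Step 13: prey: 2+0-0=2; pred: 3+0-1=2
Step 14: prey: 2+0-0=2; pred: 2+0-0=2
Steps 15-15: state stable at prey=2, pred=2 (no change)
No extinction within 15 steps

Answer: 16 both-alive 2 2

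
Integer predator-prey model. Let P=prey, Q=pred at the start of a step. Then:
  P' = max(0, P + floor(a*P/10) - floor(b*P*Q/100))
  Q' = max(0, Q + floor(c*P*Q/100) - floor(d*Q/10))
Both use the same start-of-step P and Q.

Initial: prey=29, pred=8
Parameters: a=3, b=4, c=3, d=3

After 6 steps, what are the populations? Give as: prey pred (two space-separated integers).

Answer: 0 16

Derivation:
Step 1: prey: 29+8-9=28; pred: 8+6-2=12
Step 2: prey: 28+8-13=23; pred: 12+10-3=19
Step 3: prey: 23+6-17=12; pred: 19+13-5=27
Step 4: prey: 12+3-12=3; pred: 27+9-8=28
Step 5: prey: 3+0-3=0; pred: 28+2-8=22
Step 6: prey: 0+0-0=0; pred: 22+0-6=16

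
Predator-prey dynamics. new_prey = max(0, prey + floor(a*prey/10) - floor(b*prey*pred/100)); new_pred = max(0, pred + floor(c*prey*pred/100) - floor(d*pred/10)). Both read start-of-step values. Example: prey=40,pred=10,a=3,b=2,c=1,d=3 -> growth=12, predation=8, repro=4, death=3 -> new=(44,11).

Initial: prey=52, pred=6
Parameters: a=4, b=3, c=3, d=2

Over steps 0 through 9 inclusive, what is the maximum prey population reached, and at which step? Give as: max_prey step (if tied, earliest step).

Step 1: prey: 52+20-9=63; pred: 6+9-1=14
Step 2: prey: 63+25-26=62; pred: 14+26-2=38
Step 3: prey: 62+24-70=16; pred: 38+70-7=101
Step 4: prey: 16+6-48=0; pred: 101+48-20=129
Step 5: prey: 0+0-0=0; pred: 129+0-25=104
Step 6: prey: 0+0-0=0; pred: 104+0-20=84
Step 7: prey: 0+0-0=0; pred: 84+0-16=68
Step 8: prey: 0+0-0=0; pred: 68+0-13=55
Step 9: prey: 0+0-0=0; pred: 55+0-11=44
Max prey = 63 at step 1

Answer: 63 1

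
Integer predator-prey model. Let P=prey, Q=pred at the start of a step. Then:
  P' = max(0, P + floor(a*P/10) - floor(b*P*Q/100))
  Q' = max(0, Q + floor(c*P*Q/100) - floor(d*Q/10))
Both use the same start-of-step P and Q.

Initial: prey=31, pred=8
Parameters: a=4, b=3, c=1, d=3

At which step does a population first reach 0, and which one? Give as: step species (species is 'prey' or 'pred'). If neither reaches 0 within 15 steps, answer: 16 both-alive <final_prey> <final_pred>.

Answer: 16 both-alive 7 7

Derivation:
Step 1: prey: 31+12-7=36; pred: 8+2-2=8
Step 2: prey: 36+14-8=42; pred: 8+2-2=8
Step 3: prey: 42+16-10=48; pred: 8+3-2=9
Step 4: prey: 48+19-12=55; pred: 9+4-2=11
Step 5: prey: 55+22-18=59; pred: 11+6-3=14
Step 6: prey: 59+23-24=58; pred: 14+8-4=18
Step 7: prey: 58+23-31=50; pred: 18+10-5=23
Step 8: prey: 50+20-34=36; pred: 23+11-6=28
Step 9: prey: 36+14-30=20; pred: 28+10-8=30
Step 10: prey: 20+8-18=10; pred: 30+6-9=27
Step 11: prey: 10+4-8=6; pred: 27+2-8=21
Step 12: prey: 6+2-3=5; pred: 21+1-6=16
Step 13: prey: 5+2-2=5; pred: 16+0-4=12
Step 14: prey: 5+2-1=6; pred: 12+0-3=9
Step 15: prey: 6+2-1=7; pred: 9+0-2=7
No extinction within 15 steps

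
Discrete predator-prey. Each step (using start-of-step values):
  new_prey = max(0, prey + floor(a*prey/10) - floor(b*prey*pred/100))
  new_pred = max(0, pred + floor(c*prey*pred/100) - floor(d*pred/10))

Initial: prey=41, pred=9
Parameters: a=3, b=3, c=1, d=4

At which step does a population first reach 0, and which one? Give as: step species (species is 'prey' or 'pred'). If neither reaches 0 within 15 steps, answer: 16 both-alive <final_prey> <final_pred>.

Step 1: prey: 41+12-11=42; pred: 9+3-3=9
Step 2: prey: 42+12-11=43; pred: 9+3-3=9
Step 3: prey: 43+12-11=44; pred: 9+3-3=9
Step 4: prey: 44+13-11=46; pred: 9+3-3=9
Step 5: prey: 46+13-12=47; pred: 9+4-3=10
Step 6: prey: 47+14-14=47; pred: 10+4-4=10
Steps 7-15: state stable at prey=47, pred=10 (no change)
No extinction within 15 steps

Answer: 16 both-alive 47 10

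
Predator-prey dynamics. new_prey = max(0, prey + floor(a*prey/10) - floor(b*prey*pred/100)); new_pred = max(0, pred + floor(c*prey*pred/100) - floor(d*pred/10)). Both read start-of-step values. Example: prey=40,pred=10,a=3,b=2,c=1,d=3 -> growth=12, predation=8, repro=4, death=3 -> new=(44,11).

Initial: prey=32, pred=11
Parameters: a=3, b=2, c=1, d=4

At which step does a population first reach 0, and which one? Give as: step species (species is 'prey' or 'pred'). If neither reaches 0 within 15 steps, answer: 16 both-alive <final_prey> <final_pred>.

Step 1: prey: 32+9-7=34; pred: 11+3-4=10
Step 2: prey: 34+10-6=38; pred: 10+3-4=9
Step 3: prey: 38+11-6=43; pred: 9+3-3=9
Step 4: prey: 43+12-7=48; pred: 9+3-3=9
Step 5: prey: 48+14-8=54; pred: 9+4-3=10
Step 6: prey: 54+16-10=60; pred: 10+5-4=11
Step 7: prey: 60+18-13=65; pred: 11+6-4=13
Step 8: prey: 65+19-16=68; pred: 13+8-5=16
Step 9: prey: 68+20-21=67; pred: 16+10-6=20
Step 10: prey: 67+20-26=61; pred: 20+13-8=25
Step 11: prey: 61+18-30=49; pred: 25+15-10=30
Step 12: prey: 49+14-29=34; pred: 30+14-12=32
Step 13: prey: 34+10-21=23; pred: 32+10-12=30
Step 14: prey: 23+6-13=16; pred: 30+6-12=24
Step 15: prey: 16+4-7=13; pred: 24+3-9=18
No extinction within 15 steps

Answer: 16 both-alive 13 18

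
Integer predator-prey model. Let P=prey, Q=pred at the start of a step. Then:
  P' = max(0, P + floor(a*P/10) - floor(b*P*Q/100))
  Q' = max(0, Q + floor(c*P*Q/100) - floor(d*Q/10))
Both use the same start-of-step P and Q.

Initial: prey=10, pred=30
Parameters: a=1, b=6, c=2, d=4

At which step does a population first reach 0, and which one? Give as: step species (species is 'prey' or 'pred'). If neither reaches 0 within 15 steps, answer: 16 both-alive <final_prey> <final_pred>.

Answer: 1 prey

Derivation:
Step 1: prey: 10+1-18=0; pred: 30+6-12=24
First extinction: prey at step 1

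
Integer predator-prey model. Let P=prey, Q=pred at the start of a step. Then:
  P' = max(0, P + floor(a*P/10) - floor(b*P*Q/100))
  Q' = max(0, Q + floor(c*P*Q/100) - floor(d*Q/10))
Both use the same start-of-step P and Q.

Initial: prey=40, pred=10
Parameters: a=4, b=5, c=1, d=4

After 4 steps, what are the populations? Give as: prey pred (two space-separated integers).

Answer: 30 7

Derivation:
Step 1: prey: 40+16-20=36; pred: 10+4-4=10
Step 2: prey: 36+14-18=32; pred: 10+3-4=9
Step 3: prey: 32+12-14=30; pred: 9+2-3=8
Step 4: prey: 30+12-12=30; pred: 8+2-3=7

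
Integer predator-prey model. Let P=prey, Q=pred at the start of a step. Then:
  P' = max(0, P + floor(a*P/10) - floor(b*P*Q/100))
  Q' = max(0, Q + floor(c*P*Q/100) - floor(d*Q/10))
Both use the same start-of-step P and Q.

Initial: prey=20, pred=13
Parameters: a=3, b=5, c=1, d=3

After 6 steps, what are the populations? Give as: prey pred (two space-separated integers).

Answer: 9 3

Derivation:
Step 1: prey: 20+6-13=13; pred: 13+2-3=12
Step 2: prey: 13+3-7=9; pred: 12+1-3=10
Step 3: prey: 9+2-4=7; pred: 10+0-3=7
Step 4: prey: 7+2-2=7; pred: 7+0-2=5
Step 5: prey: 7+2-1=8; pred: 5+0-1=4
Step 6: prey: 8+2-1=9; pred: 4+0-1=3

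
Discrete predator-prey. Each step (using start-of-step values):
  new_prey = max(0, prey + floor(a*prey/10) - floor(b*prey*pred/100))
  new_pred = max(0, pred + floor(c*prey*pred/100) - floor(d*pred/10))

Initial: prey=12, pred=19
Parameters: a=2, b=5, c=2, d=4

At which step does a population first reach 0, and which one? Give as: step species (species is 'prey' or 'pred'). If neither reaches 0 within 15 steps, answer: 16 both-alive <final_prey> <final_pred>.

Step 1: prey: 12+2-11=3; pred: 19+4-7=16
Step 2: prey: 3+0-2=1; pred: 16+0-6=10
Step 3: prey: 1+0-0=1; pred: 10+0-4=6
Step 4: prey: 1+0-0=1; pred: 6+0-2=4
Step 5: prey: 1+0-0=1; pred: 4+0-1=3
Step 6: prey: 1+0-0=1; pred: 3+0-1=2
Step 7: prey: 1+0-0=1; pred: 2+0-0=2
Steps 8-15: state stable at prey=1, pred=2 (no change)
No extinction within 15 steps

Answer: 16 both-alive 1 2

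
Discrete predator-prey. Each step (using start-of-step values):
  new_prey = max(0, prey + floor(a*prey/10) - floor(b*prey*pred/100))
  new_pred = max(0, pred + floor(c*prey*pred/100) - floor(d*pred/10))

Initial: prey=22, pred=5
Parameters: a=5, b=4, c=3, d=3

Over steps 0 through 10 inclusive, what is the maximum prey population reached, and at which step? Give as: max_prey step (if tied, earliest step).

Answer: 37 3

Derivation:
Step 1: prey: 22+11-4=29; pred: 5+3-1=7
Step 2: prey: 29+14-8=35; pred: 7+6-2=11
Step 3: prey: 35+17-15=37; pred: 11+11-3=19
Step 4: prey: 37+18-28=27; pred: 19+21-5=35
Step 5: prey: 27+13-37=3; pred: 35+28-10=53
Step 6: prey: 3+1-6=0; pred: 53+4-15=42
Step 7: prey: 0+0-0=0; pred: 42+0-12=30
Step 8: prey: 0+0-0=0; pred: 30+0-9=21
Step 9: prey: 0+0-0=0; pred: 21+0-6=15
Step 10: prey: 0+0-0=0; pred: 15+0-4=11
Max prey = 37 at step 3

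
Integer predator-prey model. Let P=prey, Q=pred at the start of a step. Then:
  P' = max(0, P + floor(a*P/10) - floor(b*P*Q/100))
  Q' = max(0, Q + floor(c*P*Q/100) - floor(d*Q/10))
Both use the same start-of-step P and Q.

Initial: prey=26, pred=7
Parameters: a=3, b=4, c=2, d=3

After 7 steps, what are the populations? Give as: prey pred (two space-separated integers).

Step 1: prey: 26+7-7=26; pred: 7+3-2=8
Step 2: prey: 26+7-8=25; pred: 8+4-2=10
Step 3: prey: 25+7-10=22; pred: 10+5-3=12
Step 4: prey: 22+6-10=18; pred: 12+5-3=14
Step 5: prey: 18+5-10=13; pred: 14+5-4=15
Step 6: prey: 13+3-7=9; pred: 15+3-4=14
Step 7: prey: 9+2-5=6; pred: 14+2-4=12

Answer: 6 12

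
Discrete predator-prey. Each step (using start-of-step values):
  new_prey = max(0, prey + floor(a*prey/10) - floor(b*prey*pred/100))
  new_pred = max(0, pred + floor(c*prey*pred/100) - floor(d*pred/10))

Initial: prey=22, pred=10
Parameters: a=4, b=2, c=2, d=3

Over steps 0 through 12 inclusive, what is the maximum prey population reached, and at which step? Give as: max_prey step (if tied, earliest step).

Step 1: prey: 22+8-4=26; pred: 10+4-3=11
Step 2: prey: 26+10-5=31; pred: 11+5-3=13
Step 3: prey: 31+12-8=35; pred: 13+8-3=18
Step 4: prey: 35+14-12=37; pred: 18+12-5=25
Step 5: prey: 37+14-18=33; pred: 25+18-7=36
Step 6: prey: 33+13-23=23; pred: 36+23-10=49
Step 7: prey: 23+9-22=10; pred: 49+22-14=57
Step 8: prey: 10+4-11=3; pred: 57+11-17=51
Step 9: prey: 3+1-3=1; pred: 51+3-15=39
Step 10: prey: 1+0-0=1; pred: 39+0-11=28
Step 11: prey: 1+0-0=1; pred: 28+0-8=20
Step 12: prey: 1+0-0=1; pred: 20+0-6=14
Max prey = 37 at step 4

Answer: 37 4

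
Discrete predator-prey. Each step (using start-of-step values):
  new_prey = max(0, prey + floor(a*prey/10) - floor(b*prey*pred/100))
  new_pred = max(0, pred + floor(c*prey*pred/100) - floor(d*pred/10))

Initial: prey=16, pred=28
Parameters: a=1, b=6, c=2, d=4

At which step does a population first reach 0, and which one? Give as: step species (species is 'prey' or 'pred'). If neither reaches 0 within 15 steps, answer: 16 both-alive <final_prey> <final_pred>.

Step 1: prey: 16+1-26=0; pred: 28+8-11=25
First extinction: prey at step 1

Answer: 1 prey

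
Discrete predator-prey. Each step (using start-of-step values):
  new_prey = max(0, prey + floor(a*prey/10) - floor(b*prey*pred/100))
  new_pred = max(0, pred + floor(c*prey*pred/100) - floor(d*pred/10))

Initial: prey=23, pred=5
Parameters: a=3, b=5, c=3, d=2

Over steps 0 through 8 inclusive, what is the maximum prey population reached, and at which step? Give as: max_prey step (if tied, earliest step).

Answer: 24 1

Derivation:
Step 1: prey: 23+6-5=24; pred: 5+3-1=7
Step 2: prey: 24+7-8=23; pred: 7+5-1=11
Step 3: prey: 23+6-12=17; pred: 11+7-2=16
Step 4: prey: 17+5-13=9; pred: 16+8-3=21
Step 5: prey: 9+2-9=2; pred: 21+5-4=22
Step 6: prey: 2+0-2=0; pred: 22+1-4=19
Step 7: prey: 0+0-0=0; pred: 19+0-3=16
Step 8: prey: 0+0-0=0; pred: 16+0-3=13
Max prey = 24 at step 1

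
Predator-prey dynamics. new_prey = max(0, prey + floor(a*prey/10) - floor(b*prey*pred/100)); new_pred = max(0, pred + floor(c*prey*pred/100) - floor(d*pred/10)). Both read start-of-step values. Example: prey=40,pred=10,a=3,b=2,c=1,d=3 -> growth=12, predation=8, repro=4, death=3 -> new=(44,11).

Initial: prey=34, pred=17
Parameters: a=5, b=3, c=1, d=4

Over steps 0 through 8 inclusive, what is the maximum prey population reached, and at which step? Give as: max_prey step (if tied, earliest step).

Step 1: prey: 34+17-17=34; pred: 17+5-6=16
Step 2: prey: 34+17-16=35; pred: 16+5-6=15
Step 3: prey: 35+17-15=37; pred: 15+5-6=14
Step 4: prey: 37+18-15=40; pred: 14+5-5=14
Step 5: prey: 40+20-16=44; pred: 14+5-5=14
Step 6: prey: 44+22-18=48; pred: 14+6-5=15
Step 7: prey: 48+24-21=51; pred: 15+7-6=16
Step 8: prey: 51+25-24=52; pred: 16+8-6=18
Max prey = 52 at step 8

Answer: 52 8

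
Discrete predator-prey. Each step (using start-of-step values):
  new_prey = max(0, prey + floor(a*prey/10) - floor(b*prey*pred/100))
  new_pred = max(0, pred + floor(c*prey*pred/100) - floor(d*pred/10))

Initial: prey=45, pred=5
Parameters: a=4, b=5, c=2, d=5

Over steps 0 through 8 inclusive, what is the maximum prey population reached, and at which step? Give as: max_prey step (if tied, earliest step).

Step 1: prey: 45+18-11=52; pred: 5+4-2=7
Step 2: prey: 52+20-18=54; pred: 7+7-3=11
Step 3: prey: 54+21-29=46; pred: 11+11-5=17
Step 4: prey: 46+18-39=25; pred: 17+15-8=24
Step 5: prey: 25+10-30=5; pred: 24+12-12=24
Step 6: prey: 5+2-6=1; pred: 24+2-12=14
Step 7: prey: 1+0-0=1; pred: 14+0-7=7
Step 8: prey: 1+0-0=1; pred: 7+0-3=4
Max prey = 54 at step 2

Answer: 54 2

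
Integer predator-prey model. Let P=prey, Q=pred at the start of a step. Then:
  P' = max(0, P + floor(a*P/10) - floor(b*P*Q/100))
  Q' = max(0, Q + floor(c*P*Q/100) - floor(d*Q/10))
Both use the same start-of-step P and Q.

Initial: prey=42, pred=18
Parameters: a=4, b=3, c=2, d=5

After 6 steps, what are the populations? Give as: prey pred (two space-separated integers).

Step 1: prey: 42+16-22=36; pred: 18+15-9=24
Step 2: prey: 36+14-25=25; pred: 24+17-12=29
Step 3: prey: 25+10-21=14; pred: 29+14-14=29
Step 4: prey: 14+5-12=7; pred: 29+8-14=23
Step 5: prey: 7+2-4=5; pred: 23+3-11=15
Step 6: prey: 5+2-2=5; pred: 15+1-7=9

Answer: 5 9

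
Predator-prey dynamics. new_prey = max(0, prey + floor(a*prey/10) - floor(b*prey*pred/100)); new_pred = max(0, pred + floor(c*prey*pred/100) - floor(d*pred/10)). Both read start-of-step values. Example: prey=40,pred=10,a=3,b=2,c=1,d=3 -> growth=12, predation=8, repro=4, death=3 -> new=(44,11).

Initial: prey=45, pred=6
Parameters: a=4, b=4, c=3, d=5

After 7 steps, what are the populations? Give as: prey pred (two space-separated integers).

Step 1: prey: 45+18-10=53; pred: 6+8-3=11
Step 2: prey: 53+21-23=51; pred: 11+17-5=23
Step 3: prey: 51+20-46=25; pred: 23+35-11=47
Step 4: prey: 25+10-47=0; pred: 47+35-23=59
Step 5: prey: 0+0-0=0; pred: 59+0-29=30
Step 6: prey: 0+0-0=0; pred: 30+0-15=15
Step 7: prey: 0+0-0=0; pred: 15+0-7=8

Answer: 0 8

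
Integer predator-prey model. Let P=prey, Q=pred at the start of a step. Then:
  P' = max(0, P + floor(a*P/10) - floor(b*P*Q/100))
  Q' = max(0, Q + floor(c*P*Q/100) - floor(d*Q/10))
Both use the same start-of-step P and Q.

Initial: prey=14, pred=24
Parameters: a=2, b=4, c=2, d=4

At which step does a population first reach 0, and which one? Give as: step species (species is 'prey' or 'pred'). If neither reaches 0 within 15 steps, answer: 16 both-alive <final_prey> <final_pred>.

Step 1: prey: 14+2-13=3; pred: 24+6-9=21
Step 2: prey: 3+0-2=1; pred: 21+1-8=14
Step 3: prey: 1+0-0=1; pred: 14+0-5=9
Step 4: prey: 1+0-0=1; pred: 9+0-3=6
Step 5: prey: 1+0-0=1; pred: 6+0-2=4
Step 6: prey: 1+0-0=1; pred: 4+0-1=3
Step 7: prey: 1+0-0=1; pred: 3+0-1=2
Step 8: prey: 1+0-0=1; pred: 2+0-0=2
Steps 9-15: state stable at prey=1, pred=2 (no change)
No extinction within 15 steps

Answer: 16 both-alive 1 2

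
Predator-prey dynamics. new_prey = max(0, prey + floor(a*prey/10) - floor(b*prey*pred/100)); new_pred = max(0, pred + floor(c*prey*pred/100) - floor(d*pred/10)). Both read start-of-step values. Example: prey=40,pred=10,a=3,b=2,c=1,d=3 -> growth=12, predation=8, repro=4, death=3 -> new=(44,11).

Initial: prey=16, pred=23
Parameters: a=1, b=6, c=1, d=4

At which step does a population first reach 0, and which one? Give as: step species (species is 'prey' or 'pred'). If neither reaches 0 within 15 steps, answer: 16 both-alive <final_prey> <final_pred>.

Answer: 1 prey

Derivation:
Step 1: prey: 16+1-22=0; pred: 23+3-9=17
First extinction: prey at step 1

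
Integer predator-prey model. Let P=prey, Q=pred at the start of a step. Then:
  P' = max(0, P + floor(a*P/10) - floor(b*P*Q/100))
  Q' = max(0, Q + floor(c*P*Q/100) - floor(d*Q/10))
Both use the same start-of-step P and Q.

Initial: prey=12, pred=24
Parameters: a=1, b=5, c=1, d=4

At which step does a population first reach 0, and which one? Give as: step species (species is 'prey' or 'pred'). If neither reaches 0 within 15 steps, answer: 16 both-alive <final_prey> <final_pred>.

Answer: 1 prey

Derivation:
Step 1: prey: 12+1-14=0; pred: 24+2-9=17
First extinction: prey at step 1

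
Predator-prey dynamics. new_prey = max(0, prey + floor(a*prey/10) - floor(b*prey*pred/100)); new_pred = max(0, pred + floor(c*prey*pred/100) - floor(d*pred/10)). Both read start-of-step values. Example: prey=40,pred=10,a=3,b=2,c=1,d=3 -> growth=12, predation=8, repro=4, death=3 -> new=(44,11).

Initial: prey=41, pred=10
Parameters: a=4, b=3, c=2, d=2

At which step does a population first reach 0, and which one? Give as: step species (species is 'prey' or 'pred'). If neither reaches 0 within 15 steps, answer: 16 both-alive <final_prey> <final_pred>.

Step 1: prey: 41+16-12=45; pred: 10+8-2=16
Step 2: prey: 45+18-21=42; pred: 16+14-3=27
Step 3: prey: 42+16-34=24; pred: 27+22-5=44
Step 4: prey: 24+9-31=2; pred: 44+21-8=57
Step 5: prey: 2+0-3=0; pred: 57+2-11=48
First extinction: prey at step 5

Answer: 5 prey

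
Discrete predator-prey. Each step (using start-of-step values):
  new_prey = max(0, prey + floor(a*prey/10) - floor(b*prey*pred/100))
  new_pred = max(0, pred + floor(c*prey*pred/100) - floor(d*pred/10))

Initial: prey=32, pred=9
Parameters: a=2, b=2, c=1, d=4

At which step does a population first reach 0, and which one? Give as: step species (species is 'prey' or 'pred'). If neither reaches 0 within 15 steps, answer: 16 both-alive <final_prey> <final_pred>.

Step 1: prey: 32+6-5=33; pred: 9+2-3=8
Step 2: prey: 33+6-5=34; pred: 8+2-3=7
Step 3: prey: 34+6-4=36; pred: 7+2-2=7
Step 4: prey: 36+7-5=38; pred: 7+2-2=7
Step 5: prey: 38+7-5=40; pred: 7+2-2=7
Step 6: prey: 40+8-5=43; pred: 7+2-2=7
Step 7: prey: 43+8-6=45; pred: 7+3-2=8
Step 8: prey: 45+9-7=47; pred: 8+3-3=8
Step 9: prey: 47+9-7=49; pred: 8+3-3=8
Step 10: prey: 49+9-7=51; pred: 8+3-3=8
Step 11: prey: 51+10-8=53; pred: 8+4-3=9
Step 12: prey: 53+10-9=54; pred: 9+4-3=10
Step 13: prey: 54+10-10=54; pred: 10+5-4=11
Step 14: prey: 54+10-11=53; pred: 11+5-4=12
Step 15: prey: 53+10-12=51; pred: 12+6-4=14
No extinction within 15 steps

Answer: 16 both-alive 51 14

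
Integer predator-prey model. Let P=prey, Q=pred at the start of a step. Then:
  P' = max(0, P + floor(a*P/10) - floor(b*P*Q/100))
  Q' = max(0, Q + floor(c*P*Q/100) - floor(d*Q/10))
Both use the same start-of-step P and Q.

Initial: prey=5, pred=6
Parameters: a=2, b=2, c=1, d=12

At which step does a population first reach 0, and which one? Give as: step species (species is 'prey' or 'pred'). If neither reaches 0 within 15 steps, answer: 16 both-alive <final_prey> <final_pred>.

Answer: 1 pred

Derivation:
Step 1: prey: 5+1-0=6; pred: 6+0-7=0
First extinction: pred at step 1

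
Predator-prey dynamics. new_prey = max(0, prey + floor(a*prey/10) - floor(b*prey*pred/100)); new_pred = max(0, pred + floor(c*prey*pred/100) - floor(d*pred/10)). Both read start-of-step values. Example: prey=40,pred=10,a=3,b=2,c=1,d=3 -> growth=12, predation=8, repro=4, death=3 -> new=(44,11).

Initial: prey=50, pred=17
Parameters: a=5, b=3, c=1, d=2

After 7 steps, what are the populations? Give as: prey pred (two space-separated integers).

Step 1: prey: 50+25-25=50; pred: 17+8-3=22
Step 2: prey: 50+25-33=42; pred: 22+11-4=29
Step 3: prey: 42+21-36=27; pred: 29+12-5=36
Step 4: prey: 27+13-29=11; pred: 36+9-7=38
Step 5: prey: 11+5-12=4; pred: 38+4-7=35
Step 6: prey: 4+2-4=2; pred: 35+1-7=29
Step 7: prey: 2+1-1=2; pred: 29+0-5=24

Answer: 2 24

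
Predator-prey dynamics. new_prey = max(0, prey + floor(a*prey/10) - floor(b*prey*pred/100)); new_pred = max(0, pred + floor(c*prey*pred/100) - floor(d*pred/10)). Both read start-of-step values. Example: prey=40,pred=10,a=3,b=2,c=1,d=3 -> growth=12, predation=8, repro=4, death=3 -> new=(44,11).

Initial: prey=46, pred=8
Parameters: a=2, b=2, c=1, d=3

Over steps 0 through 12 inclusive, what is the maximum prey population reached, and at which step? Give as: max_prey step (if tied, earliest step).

Step 1: prey: 46+9-7=48; pred: 8+3-2=9
Step 2: prey: 48+9-8=49; pred: 9+4-2=11
Step 3: prey: 49+9-10=48; pred: 11+5-3=13
Step 4: prey: 48+9-12=45; pred: 13+6-3=16
Step 5: prey: 45+9-14=40; pred: 16+7-4=19
Step 6: prey: 40+8-15=33; pred: 19+7-5=21
Step 7: prey: 33+6-13=26; pred: 21+6-6=21
Step 8: prey: 26+5-10=21; pred: 21+5-6=20
Step 9: prey: 21+4-8=17; pred: 20+4-6=18
Step 10: prey: 17+3-6=14; pred: 18+3-5=16
Step 11: prey: 14+2-4=12; pred: 16+2-4=14
Step 12: prey: 12+2-3=11; pred: 14+1-4=11
Max prey = 49 at step 2

Answer: 49 2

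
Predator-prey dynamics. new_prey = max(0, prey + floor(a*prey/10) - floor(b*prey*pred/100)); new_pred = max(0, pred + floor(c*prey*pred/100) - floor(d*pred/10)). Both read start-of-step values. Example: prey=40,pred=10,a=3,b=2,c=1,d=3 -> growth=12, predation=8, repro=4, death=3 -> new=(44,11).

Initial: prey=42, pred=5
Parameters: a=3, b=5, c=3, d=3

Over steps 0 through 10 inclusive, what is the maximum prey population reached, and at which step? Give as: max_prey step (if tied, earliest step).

Step 1: prey: 42+12-10=44; pred: 5+6-1=10
Step 2: prey: 44+13-22=35; pred: 10+13-3=20
Step 3: prey: 35+10-35=10; pred: 20+21-6=35
Step 4: prey: 10+3-17=0; pred: 35+10-10=35
Step 5: prey: 0+0-0=0; pred: 35+0-10=25
Step 6: prey: 0+0-0=0; pred: 25+0-7=18
Step 7: prey: 0+0-0=0; pred: 18+0-5=13
Step 8: prey: 0+0-0=0; pred: 13+0-3=10
Step 9: prey: 0+0-0=0; pred: 10+0-3=7
Step 10: prey: 0+0-0=0; pred: 7+0-2=5
Max prey = 44 at step 1

Answer: 44 1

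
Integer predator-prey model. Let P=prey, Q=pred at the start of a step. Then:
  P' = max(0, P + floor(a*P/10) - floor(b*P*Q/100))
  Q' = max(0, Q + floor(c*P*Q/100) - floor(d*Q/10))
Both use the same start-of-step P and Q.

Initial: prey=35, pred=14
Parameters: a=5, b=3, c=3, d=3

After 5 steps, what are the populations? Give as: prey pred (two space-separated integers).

Answer: 0 43

Derivation:
Step 1: prey: 35+17-14=38; pred: 14+14-4=24
Step 2: prey: 38+19-27=30; pred: 24+27-7=44
Step 3: prey: 30+15-39=6; pred: 44+39-13=70
Step 4: prey: 6+3-12=0; pred: 70+12-21=61
Step 5: prey: 0+0-0=0; pred: 61+0-18=43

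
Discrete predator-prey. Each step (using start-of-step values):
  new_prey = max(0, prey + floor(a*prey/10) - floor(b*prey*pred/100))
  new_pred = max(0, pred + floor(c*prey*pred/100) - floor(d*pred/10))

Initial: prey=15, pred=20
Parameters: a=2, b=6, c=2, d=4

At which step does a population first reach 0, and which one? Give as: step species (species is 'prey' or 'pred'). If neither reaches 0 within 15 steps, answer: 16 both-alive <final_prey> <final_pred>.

Answer: 1 prey

Derivation:
Step 1: prey: 15+3-18=0; pred: 20+6-8=18
First extinction: prey at step 1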